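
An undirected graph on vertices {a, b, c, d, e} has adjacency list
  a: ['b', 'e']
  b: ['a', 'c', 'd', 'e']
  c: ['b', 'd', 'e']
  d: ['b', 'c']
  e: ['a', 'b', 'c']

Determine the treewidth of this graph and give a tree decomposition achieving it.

The largest bag has 3 vertices, giving width 2; this decomposition certifies tw(G) ≤ 2. On the other hand G contains the 3-clique {b, c, d}. A clique must lie in a single bag of any decomposition, so no decomposition can have width below 2. The upper and lower bounds meet at 2, so that is the treewidth.

Treewidth 2.
One such decomposition:
Bags: B1 = {a, b, e}  B2 = {b, c, e}  B3 = {b, c, d}
Tree: B1–B2, B2–B3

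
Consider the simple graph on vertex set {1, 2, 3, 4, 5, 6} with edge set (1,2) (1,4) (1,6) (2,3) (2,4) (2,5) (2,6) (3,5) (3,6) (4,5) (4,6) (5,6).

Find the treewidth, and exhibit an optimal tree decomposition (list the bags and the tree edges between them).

Every bag has size at most 4, so the width is 4 − 1 = 3 and tw(G) ≤ 3. On the other hand G contains the 4-clique {2, 3, 5, 6}. A clique must lie in a single bag of any decomposition, so no decomposition can have width below 3. Hence tw(G) = 3 exactly.

Treewidth 3.
One such decomposition:
Bags: B1 = {2, 3, 5, 6}  B2 = {2, 4, 5, 6}  B3 = {1, 2, 4, 6}
Tree: B1–B2, B2–B3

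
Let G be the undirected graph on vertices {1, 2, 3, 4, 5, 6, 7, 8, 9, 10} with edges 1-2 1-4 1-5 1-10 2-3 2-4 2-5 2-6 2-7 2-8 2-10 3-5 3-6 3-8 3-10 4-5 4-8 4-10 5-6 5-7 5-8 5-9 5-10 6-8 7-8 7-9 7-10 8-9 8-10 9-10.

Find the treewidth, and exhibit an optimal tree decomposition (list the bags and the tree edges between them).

Treewidth 4.
One such decomposition:
Bags: B1 = {2, 4, 5, 8, 10}  B2 = {2, 3, 5, 8, 10}  B3 = {2, 5, 7, 8, 10}  B4 = {1, 2, 4, 5, 10}  B5 = {2, 3, 5, 6, 8}  B6 = {5, 7, 8, 9, 10}
Tree: B1–B2, B1–B3, B1–B4, B2–B5, B3–B6

Each bag holds 5 vertices, so the decomposition has width 4, which upper-bounds the treewidth. On the other hand G contains the 5-clique {5, 7, 8, 9, 10}. A clique must lie in a single bag of any decomposition, so no decomposition can have width below 4. Hence tw(G) = 4 exactly.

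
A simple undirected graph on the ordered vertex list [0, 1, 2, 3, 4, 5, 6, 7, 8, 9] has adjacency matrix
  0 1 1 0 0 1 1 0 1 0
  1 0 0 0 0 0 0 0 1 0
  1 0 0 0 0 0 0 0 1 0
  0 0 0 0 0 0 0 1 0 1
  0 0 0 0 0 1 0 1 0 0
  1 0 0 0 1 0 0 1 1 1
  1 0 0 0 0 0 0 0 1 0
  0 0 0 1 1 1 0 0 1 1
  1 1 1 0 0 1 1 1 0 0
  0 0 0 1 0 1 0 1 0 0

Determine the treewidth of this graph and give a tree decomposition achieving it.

The largest bag has 3 vertices, giving width 2; this decomposition certifies tw(G) ≤ 2. On the other hand G contains the 3-clique {0, 1, 8}. A clique must lie in a single bag of any decomposition, so no decomposition can have width below 2. Hence tw(G) = 2 exactly.

Treewidth 2.
Bags: B1 = {5, 7, 8}  B2 = {4, 5, 7}  B3 = {5, 7, 9}  B4 = {0, 5, 8}  B5 = {3, 7, 9}  B6 = {0, 1, 8}  B7 = {0, 6, 8}  B8 = {0, 2, 8}
Tree: B1–B2, B2–B3, B1–B4, B3–B5, B4–B6, B4–B7, B4–B8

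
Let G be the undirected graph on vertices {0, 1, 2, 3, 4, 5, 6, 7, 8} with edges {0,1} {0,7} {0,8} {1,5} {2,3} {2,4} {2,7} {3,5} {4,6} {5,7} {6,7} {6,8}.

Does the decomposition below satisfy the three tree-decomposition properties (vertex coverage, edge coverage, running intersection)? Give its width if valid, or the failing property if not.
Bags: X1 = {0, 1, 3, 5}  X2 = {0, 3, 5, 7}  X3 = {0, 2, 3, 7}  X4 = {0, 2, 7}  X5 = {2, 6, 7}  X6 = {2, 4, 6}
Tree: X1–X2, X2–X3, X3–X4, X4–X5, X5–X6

A tree decomposition must satisfy three properties: every vertex lies in some bag; for every edge, both endpoints lie together in some bag; and for every vertex, the bags containing it form a connected subtree. Here vertex 8 appears in no bag, so the decomposition is invalid.

No — vertex 8 appears in no bag.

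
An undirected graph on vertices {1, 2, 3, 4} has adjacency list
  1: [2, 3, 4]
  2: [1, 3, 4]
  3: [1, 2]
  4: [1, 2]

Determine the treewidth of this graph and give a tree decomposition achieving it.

Every bag has size at most 3, so the width is 3 − 1 = 2 and tw(G) ≤ 2. On the other hand G contains the 3-clique {1, 2, 3}. A clique must lie in a single bag of any decomposition, so no decomposition can have width below 2. Therefore the treewidth is 2.

Treewidth 2.
Bags: B1 = {1, 2, 3}  B2 = {1, 2, 4}
Tree: B1–B2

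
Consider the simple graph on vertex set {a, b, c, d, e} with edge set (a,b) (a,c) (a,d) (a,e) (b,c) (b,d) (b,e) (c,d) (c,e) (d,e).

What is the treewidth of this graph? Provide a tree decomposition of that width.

Treewidth 4.
One such decomposition:
Bags: B1 = {a, b, c, d, e}
Tree: (single bag)

With just one bag of size 5, the width is 5 − 1 = 4, so tw(G) ≤ 4. For the lower bound, the 5 vertices {a, b, c, d, e} are pairwise adjacent, and any tree decomposition puts a clique entirely inside one bag — forcing width ≥ 4. Therefore the treewidth is 4.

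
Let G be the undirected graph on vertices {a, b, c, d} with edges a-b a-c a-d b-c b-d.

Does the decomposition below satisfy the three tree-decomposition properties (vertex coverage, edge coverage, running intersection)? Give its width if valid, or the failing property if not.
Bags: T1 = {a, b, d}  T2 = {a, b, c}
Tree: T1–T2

Yes; width 2.

Vertex coverage: the bags together contain {a, b, c, d}, the full vertex set. Edge coverage: each edge of G has both endpoints in at least one bag. Running intersection: for every vertex, the bags containing it form a connected subtree. All three properties hold, so this is a valid tree decomposition of width max|bag| − 1 = 2, and hence tw(G) ≤ 2.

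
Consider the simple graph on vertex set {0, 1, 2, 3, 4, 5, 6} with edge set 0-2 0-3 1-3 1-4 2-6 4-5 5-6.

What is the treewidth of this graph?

2

A width-2 tree decomposition is:
Bags: B1 = {1, 4, 5}  B2 = {1, 5, 6}  B3 = {1, 2, 6}  B4 = {0, 1, 2}  B5 = {0, 1, 3}
Tree: B1–B2, B2–B3, B3–B4, B4–B5
Each bag holds 3 vertices, so the decomposition has width 2, which upper-bounds the treewidth. The edges 1–4–5–6–2–0–3–1 form a cycle, so G is not a tree and its treewidth is at least 2. The upper and lower bounds meet at 2, so that is the treewidth.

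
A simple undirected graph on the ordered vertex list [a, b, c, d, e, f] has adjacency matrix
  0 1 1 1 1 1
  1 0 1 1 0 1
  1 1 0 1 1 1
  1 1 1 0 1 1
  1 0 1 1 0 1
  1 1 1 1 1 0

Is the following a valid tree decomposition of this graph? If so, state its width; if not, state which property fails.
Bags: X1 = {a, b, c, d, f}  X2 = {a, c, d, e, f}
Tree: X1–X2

Yes; width 4.

Vertex coverage: the bags together contain {a, b, c, d, e, f}, the full vertex set. Edge coverage: each edge of G has both endpoints in at least one bag. Running intersection: for every vertex, the bags containing it form a connected subtree. All three properties hold, so this is a valid tree decomposition of width max|bag| − 1 = 4, and hence tw(G) ≤ 4.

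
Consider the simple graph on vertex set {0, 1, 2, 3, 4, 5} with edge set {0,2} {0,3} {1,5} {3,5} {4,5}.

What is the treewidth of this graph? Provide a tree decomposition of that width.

Treewidth 1.
Bags: B1 = {1, 5}  B2 = {3, 5}  B3 = {4, 5}  B4 = {0, 3}  B5 = {0, 2}
Tree: B1–B2, B2–B3, B2–B4, B4–B5

The largest bag has 2 vertices, giving width 1; this decomposition certifies tw(G) ≤ 1. Any graph with an edge has treewidth ≥ 1, and G has the edge 1–5. Therefore the treewidth is 1.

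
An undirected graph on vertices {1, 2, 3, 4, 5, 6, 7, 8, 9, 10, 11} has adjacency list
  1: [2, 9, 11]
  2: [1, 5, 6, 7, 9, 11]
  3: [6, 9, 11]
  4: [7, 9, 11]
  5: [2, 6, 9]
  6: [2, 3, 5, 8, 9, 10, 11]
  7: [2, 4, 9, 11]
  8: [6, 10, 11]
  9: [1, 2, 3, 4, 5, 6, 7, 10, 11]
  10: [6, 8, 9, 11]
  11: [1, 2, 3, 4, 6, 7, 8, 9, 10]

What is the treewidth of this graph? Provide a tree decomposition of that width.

The largest bag has 4 vertices, giving width 3; this decomposition certifies tw(G) ≤ 3. On the other hand G contains the 4-clique {6, 8, 10, 11}. A clique must lie in a single bag of any decomposition, so no decomposition can have width below 3. Therefore the treewidth is 3.

Treewidth 3.
One optimal decomposition is:
Bags: B1 = {2, 6, 9, 11}  B2 = {2, 7, 9, 11}  B3 = {6, 9, 10, 11}  B4 = {4, 7, 9, 11}  B5 = {2, 5, 6, 9}  B6 = {3, 6, 9, 11}  B7 = {1, 2, 9, 11}  B8 = {6, 8, 10, 11}
Tree: B1–B2, B1–B3, B2–B4, B1–B5, B1–B6, B1–B7, B3–B8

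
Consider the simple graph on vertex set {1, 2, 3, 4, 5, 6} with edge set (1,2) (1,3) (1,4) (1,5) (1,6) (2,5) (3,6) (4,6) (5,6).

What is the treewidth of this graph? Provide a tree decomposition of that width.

The largest bag has 3 vertices, giving width 2; this decomposition certifies tw(G) ≤ 2. Conversely, {1, 2, 5} is a clique of size 3, and the vertices of any clique must share a bag in every tree decomposition; so some bag has ≥ 3 vertices and tw(G) ≥ 2. Hence tw(G) = 2 exactly.

Treewidth 2.
One optimal decomposition is:
Bags: B1 = {1, 5, 6}  B2 = {1, 3, 6}  B3 = {1, 2, 5}  B4 = {1, 4, 6}
Tree: B1–B2, B1–B3, B1–B4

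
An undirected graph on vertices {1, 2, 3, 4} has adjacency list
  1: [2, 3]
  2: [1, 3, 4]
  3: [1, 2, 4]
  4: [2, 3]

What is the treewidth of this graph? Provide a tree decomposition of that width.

Treewidth 2.
One such decomposition:
Bags: B1 = {1, 2, 3}  B2 = {2, 3, 4}
Tree: B1–B2

Every bag has size at most 3, so the width is 3 − 1 = 2 and tw(G) ≤ 2. Conversely, {1, 2, 3} is a clique of size 3, and the vertices of any clique must share a bag in every tree decomposition; so some bag has ≥ 3 vertices and tw(G) ≥ 2. Therefore the treewidth is 2.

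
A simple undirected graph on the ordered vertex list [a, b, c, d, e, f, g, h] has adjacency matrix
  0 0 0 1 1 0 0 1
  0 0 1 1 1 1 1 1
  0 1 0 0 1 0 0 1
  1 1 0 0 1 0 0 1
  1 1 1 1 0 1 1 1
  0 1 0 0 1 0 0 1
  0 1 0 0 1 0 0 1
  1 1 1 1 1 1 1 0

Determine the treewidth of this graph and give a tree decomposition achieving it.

Every bag has size at most 4, so the width is 4 − 1 = 3 and tw(G) ≤ 3. On the other hand G contains the 4-clique {a, d, e, h}. A clique must lie in a single bag of any decomposition, so no decomposition can have width below 3. Hence tw(G) = 3 exactly.

Treewidth 3.
One such decomposition:
Bags: B1 = {a, d, e, h}  B2 = {b, d, e, h}  B3 = {b, e, g, h}  B4 = {b, e, f, h}  B5 = {b, c, e, h}
Tree: B1–B2, B2–B3, B2–B4, B4–B5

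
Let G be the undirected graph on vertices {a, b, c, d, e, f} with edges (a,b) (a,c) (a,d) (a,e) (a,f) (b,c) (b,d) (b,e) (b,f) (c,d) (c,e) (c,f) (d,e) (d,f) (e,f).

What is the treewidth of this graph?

5

A width-5 tree decomposition is:
Bags: B1 = {a, b, c, d, e, f}
Tree: (single bag)
A single bag containing all 6 vertices is trivially a valid decomposition of width 5. On the other hand G contains the 6-clique {a, b, c, d, e, f}. A clique must lie in a single bag of any decomposition, so no decomposition can have width below 5. Hence tw(G) = 5 exactly.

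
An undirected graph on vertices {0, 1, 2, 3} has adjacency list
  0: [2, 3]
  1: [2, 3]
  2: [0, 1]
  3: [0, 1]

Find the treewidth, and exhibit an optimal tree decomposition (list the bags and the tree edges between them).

Treewidth 2.
Bags: B1 = {0, 1, 2}  B2 = {0, 1, 3}
Tree: B1–B2

Each bag holds 3 vertices, so the decomposition has width 2, which upper-bounds the treewidth. For the lower bound, G contains the cycle 1–2–0–3–1, so G is not a forest; only forests have treewidth ≤ 1, hence tw(G) ≥ 2. Hence tw(G) = 2 exactly.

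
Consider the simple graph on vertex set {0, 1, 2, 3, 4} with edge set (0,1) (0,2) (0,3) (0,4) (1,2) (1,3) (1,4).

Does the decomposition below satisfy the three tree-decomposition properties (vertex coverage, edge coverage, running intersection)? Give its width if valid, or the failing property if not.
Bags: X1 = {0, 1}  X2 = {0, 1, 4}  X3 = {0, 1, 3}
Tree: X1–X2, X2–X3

A tree decomposition must satisfy three properties: every vertex lies in some bag; for every edge, both endpoints lie together in some bag; and for every vertex, the bags containing it form a connected subtree. Here vertex 2 appears in no bag, so the decomposition is invalid.

No — vertex 2 appears in no bag.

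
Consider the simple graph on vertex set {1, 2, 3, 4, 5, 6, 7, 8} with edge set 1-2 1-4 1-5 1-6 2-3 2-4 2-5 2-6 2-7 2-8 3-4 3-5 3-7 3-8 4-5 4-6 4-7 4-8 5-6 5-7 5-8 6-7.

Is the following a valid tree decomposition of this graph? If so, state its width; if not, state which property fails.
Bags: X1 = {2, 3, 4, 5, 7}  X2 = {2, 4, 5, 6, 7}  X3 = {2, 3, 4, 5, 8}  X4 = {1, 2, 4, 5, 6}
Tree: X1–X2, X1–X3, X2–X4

Yes; width 4.

Every vertex of G appears in some bag (union = {1, 2, 3, 4, 5, 6, 7, 8}); every edge is covered by a bag; and for each vertex v the set of bags containing v is connected in the bag tree. The decomposition is therefore valid. The largest bag has 5 vertices, so the width is 4.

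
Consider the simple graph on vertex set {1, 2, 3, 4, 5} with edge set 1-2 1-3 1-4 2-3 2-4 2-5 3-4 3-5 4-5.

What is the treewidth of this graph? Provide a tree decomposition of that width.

Every bag has size at most 4, so the width is 4 − 1 = 3 and tw(G) ≤ 3. On the other hand G contains the 4-clique {1, 2, 3, 4}. A clique must lie in a single bag of any decomposition, so no decomposition can have width below 3. The upper and lower bounds meet at 3, so that is the treewidth.

Treewidth 3.
One optimal decomposition is:
Bags: B1 = {1, 2, 3, 4}  B2 = {2, 3, 4, 5}
Tree: B1–B2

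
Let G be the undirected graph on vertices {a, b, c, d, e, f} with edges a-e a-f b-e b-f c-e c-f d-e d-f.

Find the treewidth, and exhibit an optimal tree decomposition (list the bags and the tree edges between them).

Treewidth 2.
One optimal decomposition is:
Bags: B1 = {b, e, f}  B2 = {d, e, f}  B3 = {c, e, f}  B4 = {a, e, f}
Tree: B1–B2, B2–B3, B3–B4

The largest bag has 3 vertices, giving width 2; this decomposition certifies tw(G) ≤ 2. Since e–b–f–d–e is a cycle in G, G is not acyclic. Forests are exactly the graphs of treewidth ≤ 1, so tw(G) ≥ 2. The upper and lower bounds meet at 2, so that is the treewidth.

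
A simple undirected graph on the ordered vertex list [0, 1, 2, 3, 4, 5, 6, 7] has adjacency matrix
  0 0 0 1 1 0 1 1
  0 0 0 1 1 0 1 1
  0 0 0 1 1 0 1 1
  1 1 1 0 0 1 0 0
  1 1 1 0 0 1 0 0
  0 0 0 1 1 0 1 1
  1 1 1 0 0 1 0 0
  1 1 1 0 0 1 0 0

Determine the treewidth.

4

A width-4 tree decomposition is:
Bags: B1 = {0, 1, 2, 5, 7}  B2 = {0, 1, 2, 3, 5}  B3 = {0, 1, 2, 4, 5}  B4 = {0, 1, 2, 5, 6}
Tree: B1–B2, B2–B3, B3–B4
The largest bag has 5 vertices, giving width 4; this decomposition certifies tw(G) ≤ 4. For the lower bound: the 5 vertex sets {2,7}, {1,3}, {4,5}, {0}, {6} are disjoint, each induces a connected subgraph, and every pair is joined by at least one edge of G. Contracting each set to a single vertex therefore yields K_{5} as a minor, and since treewidth is minor-monotone, tw(G) ≥ tw(K_{5}) = 4. Hence tw(G) = 4 exactly.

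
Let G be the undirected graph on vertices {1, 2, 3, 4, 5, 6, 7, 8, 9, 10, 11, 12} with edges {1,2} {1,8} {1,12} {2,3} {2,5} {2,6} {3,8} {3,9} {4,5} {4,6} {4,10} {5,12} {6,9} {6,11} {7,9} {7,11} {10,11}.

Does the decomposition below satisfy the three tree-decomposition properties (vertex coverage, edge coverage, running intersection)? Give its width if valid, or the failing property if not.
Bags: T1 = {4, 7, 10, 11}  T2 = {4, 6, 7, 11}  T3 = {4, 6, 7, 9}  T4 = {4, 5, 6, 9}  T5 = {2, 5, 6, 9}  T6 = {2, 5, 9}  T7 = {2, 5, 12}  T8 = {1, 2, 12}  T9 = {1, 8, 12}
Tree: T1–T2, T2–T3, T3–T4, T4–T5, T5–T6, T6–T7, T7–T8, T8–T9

A tree decomposition must satisfy three properties: every vertex lies in some bag; for every edge, both endpoints lie together in some bag; and for every vertex, the bags containing it form a connected subtree. Here vertex 3 appears in no bag, so the decomposition is invalid.

No — vertex 3 appears in no bag.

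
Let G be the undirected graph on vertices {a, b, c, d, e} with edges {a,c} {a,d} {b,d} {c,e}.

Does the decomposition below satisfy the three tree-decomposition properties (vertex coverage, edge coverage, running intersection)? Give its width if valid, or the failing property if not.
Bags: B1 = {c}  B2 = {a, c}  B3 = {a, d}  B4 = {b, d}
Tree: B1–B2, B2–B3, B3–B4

A tree decomposition must satisfy three properties: every vertex lies in some bag; for every edge, both endpoints lie together in some bag; and for every vertex, the bags containing it form a connected subtree. Here vertex e appears in no bag, so the decomposition is invalid.

No — vertex e appears in no bag.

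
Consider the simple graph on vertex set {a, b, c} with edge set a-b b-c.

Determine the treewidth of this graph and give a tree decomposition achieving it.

The largest bag has 2 vertices, giving width 1; this decomposition certifies tw(G) ≤ 1. Any graph with an edge has treewidth ≥ 1, and G has the edge c–b. The upper and lower bounds meet at 1, so that is the treewidth.

Treewidth 1.
One such decomposition:
Bags: B1 = {b, c}  B2 = {a, b}
Tree: B1–B2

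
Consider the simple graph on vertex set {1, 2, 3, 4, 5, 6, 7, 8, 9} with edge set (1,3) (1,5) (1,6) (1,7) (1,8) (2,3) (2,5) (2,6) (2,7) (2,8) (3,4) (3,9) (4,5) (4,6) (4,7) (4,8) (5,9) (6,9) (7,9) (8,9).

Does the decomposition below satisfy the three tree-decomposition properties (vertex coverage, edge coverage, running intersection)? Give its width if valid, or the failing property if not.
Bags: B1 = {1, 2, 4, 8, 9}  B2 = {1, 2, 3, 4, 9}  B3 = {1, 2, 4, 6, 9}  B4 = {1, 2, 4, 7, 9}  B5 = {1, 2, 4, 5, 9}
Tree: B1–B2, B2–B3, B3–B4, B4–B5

Yes; width 4.

Vertex coverage: the bags together contain {1, 2, 3, 4, 5, 6, 7, 8, 9}, the full vertex set. Edge coverage: each edge of G has both endpoints in at least one bag. Running intersection: for every vertex, the bags containing it form a connected subtree. All three properties hold, so this is a valid tree decomposition of width max|bag| − 1 = 4, and hence tw(G) ≤ 4.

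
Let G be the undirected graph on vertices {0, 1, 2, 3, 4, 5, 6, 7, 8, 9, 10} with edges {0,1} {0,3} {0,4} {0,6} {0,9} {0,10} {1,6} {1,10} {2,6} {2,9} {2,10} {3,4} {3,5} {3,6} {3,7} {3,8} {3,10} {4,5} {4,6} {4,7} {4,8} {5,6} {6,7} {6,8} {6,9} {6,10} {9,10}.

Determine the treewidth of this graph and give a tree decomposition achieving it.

Treewidth 3.
One optimal decomposition is:
Bags: B1 = {2, 6, 9, 10}  B2 = {0, 6, 9, 10}  B3 = {0, 3, 6, 10}  B4 = {0, 3, 4, 6}  B5 = {3, 4, 6, 8}  B6 = {3, 4, 6, 7}  B7 = {3, 4, 5, 6}  B8 = {0, 1, 6, 10}
Tree: B1–B2, B2–B3, B3–B4, B4–B5, B4–B6, B4–B7, B2–B8

Each bag holds 4 vertices, so the decomposition has width 3, which upper-bounds the treewidth. For the lower bound, the 4 vertices {0, 1, 6, 10} are pairwise adjacent, and any tree decomposition puts a clique entirely inside one bag — forcing width ≥ 3. Therefore the treewidth is 3.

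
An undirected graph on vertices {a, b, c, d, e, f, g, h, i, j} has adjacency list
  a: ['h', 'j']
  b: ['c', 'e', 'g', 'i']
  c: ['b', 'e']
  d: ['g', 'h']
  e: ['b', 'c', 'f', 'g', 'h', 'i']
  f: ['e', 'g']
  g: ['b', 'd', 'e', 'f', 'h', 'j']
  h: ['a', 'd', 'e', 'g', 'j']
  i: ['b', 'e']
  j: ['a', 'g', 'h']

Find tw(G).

2

A width-2 tree decomposition is:
Bags: B1 = {e, g, h}  B2 = {b, e, g}  B3 = {e, f, g}  B4 = {g, h, j}  B5 = {b, e, i}  B6 = {b, c, e}  B7 = {d, g, h}  B8 = {a, h, j}
Tree: B1–B2, B2–B3, B1–B4, B2–B5, B2–B6, B1–B7, B4–B8
The largest bag has 3 vertices, giving width 2; this decomposition certifies tw(G) ≤ 2. For the lower bound, the 3 vertices {d, g, h} are pairwise adjacent, and any tree decomposition puts a clique entirely inside one bag — forcing width ≥ 2. The upper and lower bounds meet at 2, so that is the treewidth.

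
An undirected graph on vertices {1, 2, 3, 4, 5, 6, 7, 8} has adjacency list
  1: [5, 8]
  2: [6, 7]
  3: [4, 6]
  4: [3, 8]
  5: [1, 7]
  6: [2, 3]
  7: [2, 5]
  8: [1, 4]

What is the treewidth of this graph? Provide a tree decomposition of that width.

Each bag holds 3 vertices, so the decomposition has width 2, which upper-bounds the treewidth. For the lower bound, G contains the cycle 4–3–6–2–7–5–1–8–4, so G is not a forest; only forests have treewidth ≤ 1, hence tw(G) ≥ 2. The upper and lower bounds meet at 2, so that is the treewidth.

Treewidth 2.
One such decomposition:
Bags: B1 = {3, 4, 6}  B2 = {2, 4, 6}  B3 = {2, 4, 7}  B4 = {4, 5, 7}  B5 = {1, 4, 5}  B6 = {1, 4, 8}
Tree: B1–B2, B2–B3, B3–B4, B4–B5, B5–B6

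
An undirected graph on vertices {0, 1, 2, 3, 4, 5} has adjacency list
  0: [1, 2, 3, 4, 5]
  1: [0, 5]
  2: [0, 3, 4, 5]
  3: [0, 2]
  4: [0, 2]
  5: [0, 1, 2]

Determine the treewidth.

A width-2 tree decomposition is:
Bags: B1 = {0, 2, 5}  B2 = {0, 1, 5}  B3 = {0, 2, 3}  B4 = {0, 2, 4}
Tree: B1–B2, B1–B3, B3–B4
Each bag holds 3 vertices, so the decomposition has width 2, which upper-bounds the treewidth. For the lower bound, the 3 vertices {0, 1, 5} are pairwise adjacent, and any tree decomposition puts a clique entirely inside one bag — forcing width ≥ 2. Hence tw(G) = 2 exactly.

2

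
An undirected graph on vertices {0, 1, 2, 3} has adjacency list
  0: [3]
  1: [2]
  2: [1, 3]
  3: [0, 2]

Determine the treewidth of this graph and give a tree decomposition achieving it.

Every bag has size at most 2, so the width is 2 − 1 = 1 and tw(G) ≤ 1. Since G has at least one edge (e.g. 1–2), it is not an edgeless graph, so tw(G) ≥ 1. The upper and lower bounds meet at 1, so that is the treewidth.

Treewidth 1.
One such decomposition:
Bags: B1 = {1, 2}  B2 = {2, 3}  B3 = {0, 3}
Tree: B1–B2, B2–B3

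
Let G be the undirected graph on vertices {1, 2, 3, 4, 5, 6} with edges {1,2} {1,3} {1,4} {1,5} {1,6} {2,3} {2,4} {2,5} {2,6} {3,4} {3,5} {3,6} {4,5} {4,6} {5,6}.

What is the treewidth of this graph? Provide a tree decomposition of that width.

Treewidth 5.
One optimal decomposition is:
Bags: B1 = {1, 2, 3, 4, 5, 6}
Tree: (single bag)

A single bag containing all 6 vertices is trivially a valid decomposition of width 5. Conversely, {1, 2, 3, 4, 5, 6} is a clique of size 6, and the vertices of any clique must share a bag in every tree decomposition; so some bag has ≥ 6 vertices and tw(G) ≥ 5. Hence tw(G) = 5 exactly.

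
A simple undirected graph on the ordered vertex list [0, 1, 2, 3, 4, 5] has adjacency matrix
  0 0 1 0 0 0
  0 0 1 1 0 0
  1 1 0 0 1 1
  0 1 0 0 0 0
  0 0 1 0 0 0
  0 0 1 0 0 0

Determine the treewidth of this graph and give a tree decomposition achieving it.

Treewidth 1.
One such decomposition:
Bags: B1 = {1, 2}  B2 = {0, 2}  B3 = {2, 4}  B4 = {1, 3}  B5 = {2, 5}
Tree: B1–B2, B1–B3, B1–B4, B3–B5

Every bag has size at most 2, so the width is 2 − 1 = 1 and tw(G) ≤ 1. Any graph with an edge has treewidth ≥ 1, and G has the edge 1–2. Hence tw(G) = 1 exactly.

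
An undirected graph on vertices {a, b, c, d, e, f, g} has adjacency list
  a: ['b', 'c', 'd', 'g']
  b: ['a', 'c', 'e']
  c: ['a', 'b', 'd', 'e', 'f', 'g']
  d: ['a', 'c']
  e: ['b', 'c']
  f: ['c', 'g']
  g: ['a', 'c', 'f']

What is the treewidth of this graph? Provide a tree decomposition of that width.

Treewidth 2.
One such decomposition:
Bags: B1 = {a, c, d}  B2 = {a, c, g}  B3 = {a, b, c}  B4 = {b, c, e}  B5 = {c, f, g}
Tree: B1–B2, B1–B3, B3–B4, B2–B5

Every bag has size at most 3, so the width is 3 − 1 = 2 and tw(G) ≤ 2. On the other hand G contains the 3-clique {a, c, d}. A clique must lie in a single bag of any decomposition, so no decomposition can have width below 2. The upper and lower bounds meet at 2, so that is the treewidth.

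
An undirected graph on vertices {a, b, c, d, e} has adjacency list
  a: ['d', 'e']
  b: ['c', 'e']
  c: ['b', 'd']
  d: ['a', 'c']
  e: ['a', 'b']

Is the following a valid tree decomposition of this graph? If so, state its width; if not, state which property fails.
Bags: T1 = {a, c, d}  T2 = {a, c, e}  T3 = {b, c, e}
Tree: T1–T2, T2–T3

Yes; width 2.

Vertex coverage: the bags together contain {a, b, c, d, e}, the full vertex set. Edge coverage: each edge of G has both endpoints in at least one bag. Running intersection: for every vertex, the bags containing it form a connected subtree. All three properties hold, so this is a valid tree decomposition of width max|bag| − 1 = 2, and hence tw(G) ≤ 2.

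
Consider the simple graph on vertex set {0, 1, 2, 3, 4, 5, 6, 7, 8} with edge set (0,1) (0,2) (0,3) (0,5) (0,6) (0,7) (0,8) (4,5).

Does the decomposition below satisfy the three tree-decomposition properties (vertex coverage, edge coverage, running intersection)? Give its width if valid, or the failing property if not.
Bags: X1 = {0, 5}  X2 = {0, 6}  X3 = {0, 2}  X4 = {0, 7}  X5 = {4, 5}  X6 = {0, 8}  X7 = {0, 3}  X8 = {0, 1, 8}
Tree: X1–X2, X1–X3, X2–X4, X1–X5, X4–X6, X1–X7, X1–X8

A tree decomposition must satisfy three properties: every vertex lies in some bag; for every edge, both endpoints lie together in some bag; and for every vertex, the bags containing it form a connected subtree. Here bags containing vertex 8 are not connected in the tree, so the decomposition is invalid.

No — bags containing vertex 8 are not connected in the tree.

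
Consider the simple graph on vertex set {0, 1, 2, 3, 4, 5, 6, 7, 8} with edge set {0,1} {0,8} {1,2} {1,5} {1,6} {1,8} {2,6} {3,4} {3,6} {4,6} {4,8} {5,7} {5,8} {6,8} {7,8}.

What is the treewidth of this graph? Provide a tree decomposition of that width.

Each bag holds 3 vertices, so the decomposition has width 2, which upper-bounds the treewidth. On the other hand G contains the 3-clique {0, 1, 8}. A clique must lie in a single bag of any decomposition, so no decomposition can have width below 2. Combining the bounds, tw(G) = 2.

Treewidth 2.
One such decomposition:
Bags: B1 = {1, 6, 8}  B2 = {4, 6, 8}  B3 = {1, 2, 6}  B4 = {1, 5, 8}  B5 = {3, 4, 6}  B6 = {0, 1, 8}  B7 = {5, 7, 8}
Tree: B1–B2, B1–B3, B1–B4, B2–B5, B1–B6, B4–B7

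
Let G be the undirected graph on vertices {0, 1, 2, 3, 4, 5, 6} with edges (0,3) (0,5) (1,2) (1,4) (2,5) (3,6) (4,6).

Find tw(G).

A width-2 tree decomposition is:
Bags: B1 = {1, 2, 5}  B2 = {0, 1, 5}  B3 = {0, 1, 3}  B4 = {1, 3, 6}  B5 = {1, 4, 6}
Tree: B1–B2, B2–B3, B3–B4, B4–B5
The largest bag has 3 vertices, giving width 2; this decomposition certifies tw(G) ≤ 2. The edges 1–2–5–0–3–6–4–1 form a cycle, so G is not a tree and its treewidth is at least 2. Combining the bounds, tw(G) = 2.

2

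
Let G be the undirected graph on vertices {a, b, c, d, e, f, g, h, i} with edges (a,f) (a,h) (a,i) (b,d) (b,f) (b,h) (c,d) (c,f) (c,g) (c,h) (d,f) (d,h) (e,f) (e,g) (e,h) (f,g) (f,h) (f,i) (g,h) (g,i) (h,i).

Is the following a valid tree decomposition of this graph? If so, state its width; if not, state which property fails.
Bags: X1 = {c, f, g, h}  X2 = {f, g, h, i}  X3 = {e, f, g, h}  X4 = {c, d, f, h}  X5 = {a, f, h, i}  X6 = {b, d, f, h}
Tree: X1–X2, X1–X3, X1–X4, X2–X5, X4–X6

Vertex coverage: the bags together contain {a, b, c, d, e, f, g, h, i}, the full vertex set. Edge coverage: each edge of G has both endpoints in at least one bag. Running intersection: for every vertex, the bags containing it form a connected subtree. All three properties hold, so this is a valid tree decomposition of width max|bag| − 1 = 3, and hence tw(G) ≤ 3.

Yes; width 3.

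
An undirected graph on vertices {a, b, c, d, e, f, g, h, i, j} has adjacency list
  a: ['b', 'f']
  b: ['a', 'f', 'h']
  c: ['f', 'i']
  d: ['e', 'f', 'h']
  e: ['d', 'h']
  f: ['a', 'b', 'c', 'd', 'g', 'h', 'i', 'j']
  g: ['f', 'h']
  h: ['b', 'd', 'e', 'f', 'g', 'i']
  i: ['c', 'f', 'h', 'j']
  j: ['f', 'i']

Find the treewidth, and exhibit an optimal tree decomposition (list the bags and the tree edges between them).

Treewidth 2.
Bags: B1 = {f, h, i}  B2 = {d, f, h}  B3 = {b, f, h}  B4 = {a, b, f}  B5 = {c, f, i}  B6 = {f, i, j}  B7 = {d, e, h}  B8 = {f, g, h}
Tree: B1–B2, B2–B3, B3–B4, B1–B5, B5–B6, B2–B7, B2–B8

The largest bag has 3 vertices, giving width 2; this decomposition certifies tw(G) ≤ 2. On the other hand G contains the 3-clique {d, e, h}. A clique must lie in a single bag of any decomposition, so no decomposition can have width below 2. Therefore the treewidth is 2.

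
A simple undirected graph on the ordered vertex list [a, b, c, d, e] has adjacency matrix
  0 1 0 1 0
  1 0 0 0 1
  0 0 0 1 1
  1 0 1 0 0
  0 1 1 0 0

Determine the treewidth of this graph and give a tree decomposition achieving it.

Treewidth 2.
One optimal decomposition is:
Bags: B1 = {a, c, d}  B2 = {a, b, c}  B3 = {b, c, e}
Tree: B1–B2, B2–B3

Every bag has size at most 3, so the width is 3 − 1 = 2 and tw(G) ≤ 2. For the lower bound, G contains the cycle c–d–a–b–e–c, so G is not a forest; only forests have treewidth ≤ 1, hence tw(G) ≥ 2. The upper and lower bounds meet at 2, so that is the treewidth.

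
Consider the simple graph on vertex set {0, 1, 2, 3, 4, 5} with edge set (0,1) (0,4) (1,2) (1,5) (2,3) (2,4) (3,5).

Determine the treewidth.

2

A width-2 tree decomposition is:
Bags: B1 = {2, 3, 5}  B2 = {1, 2, 5}  B3 = {1, 2, 4}  B4 = {0, 1, 4}
Tree: B1–B2, B2–B3, B3–B4
The largest bag has 3 vertices, giving width 2; this decomposition certifies tw(G) ≤ 2. Since 3–5–1–2–3 is a cycle in G, G is not acyclic. Forests are exactly the graphs of treewidth ≤ 1, so tw(G) ≥ 2. Therefore the treewidth is 2.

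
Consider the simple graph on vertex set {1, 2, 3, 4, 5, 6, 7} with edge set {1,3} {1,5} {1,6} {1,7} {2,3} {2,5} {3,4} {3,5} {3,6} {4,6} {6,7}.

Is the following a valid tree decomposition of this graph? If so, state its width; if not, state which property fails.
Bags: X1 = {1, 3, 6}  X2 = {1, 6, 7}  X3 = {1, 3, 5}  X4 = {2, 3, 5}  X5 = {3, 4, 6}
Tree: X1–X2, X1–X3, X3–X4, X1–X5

Checking the three conditions: (i) the bags cover all of {1, 2, 3, 4, 5, 6, 7}; (ii) for each edge, some bag contains both endpoints; (iii) the bags containing any fixed vertex form a subtree. All hold, so the decomposition is valid with width 3 − 1 = 2.

Yes; width 2.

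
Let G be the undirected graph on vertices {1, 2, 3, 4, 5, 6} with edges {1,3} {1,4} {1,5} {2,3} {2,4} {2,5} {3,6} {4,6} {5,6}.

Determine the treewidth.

A width-3 tree decomposition is:
Bags: B1 = {1, 2, 3, 6}  B2 = {1, 2, 4, 6}  B3 = {1, 2, 5, 6}
Tree: B1–B2, B2–B3
The largest bag has 4 vertices, giving width 3; this decomposition certifies tw(G) ≤ 3. For the lower bound: the 4 vertex sets {3,6}, {2,4}, {1}, {5} are disjoint, each induces a connected subgraph, and every pair is joined by at least one edge of G. Contracting each set to a single vertex therefore yields K_{4} as a minor, and since treewidth is minor-monotone, tw(G) ≥ tw(K_{4}) = 3. Hence tw(G) = 3 exactly.

3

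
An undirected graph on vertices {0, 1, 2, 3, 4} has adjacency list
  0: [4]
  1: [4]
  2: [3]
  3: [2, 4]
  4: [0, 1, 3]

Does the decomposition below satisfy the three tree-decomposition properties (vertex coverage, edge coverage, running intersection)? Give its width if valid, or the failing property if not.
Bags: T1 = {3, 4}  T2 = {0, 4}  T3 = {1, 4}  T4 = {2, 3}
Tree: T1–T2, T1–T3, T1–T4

Yes; width 1.

Every vertex of G appears in some bag (union = {0, 1, 2, 3, 4}); every edge is covered by a bag; and for each vertex v the set of bags containing v is connected in the bag tree. The decomposition is therefore valid. The largest bag has 2 vertices, so the width is 1.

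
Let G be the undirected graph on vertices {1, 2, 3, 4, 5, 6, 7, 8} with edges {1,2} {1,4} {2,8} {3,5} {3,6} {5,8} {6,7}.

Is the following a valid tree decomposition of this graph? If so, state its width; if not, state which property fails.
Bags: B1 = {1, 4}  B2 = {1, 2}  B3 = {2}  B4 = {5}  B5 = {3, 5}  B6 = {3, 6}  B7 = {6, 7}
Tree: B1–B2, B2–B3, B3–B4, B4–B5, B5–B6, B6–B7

A tree decomposition must satisfy three properties: every vertex lies in some bag; for every edge, both endpoints lie together in some bag; and for every vertex, the bags containing it form a connected subtree. Here vertex 8 appears in no bag, so the decomposition is invalid.

No — vertex 8 appears in no bag.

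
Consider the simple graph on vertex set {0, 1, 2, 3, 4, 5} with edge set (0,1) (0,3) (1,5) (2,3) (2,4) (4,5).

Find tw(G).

A width-2 tree decomposition is:
Bags: B1 = {0, 1, 3}  B2 = {1, 3, 5}  B3 = {3, 4, 5}  B4 = {2, 3, 4}
Tree: B1–B2, B2–B3, B3–B4
Every bag has size at most 3, so the width is 3 − 1 = 2 and tw(G) ≤ 2. The edges 3–0–1–5–4–2–3 form a cycle, so G is not a tree and its treewidth is at least 2. Combining the bounds, tw(G) = 2.

2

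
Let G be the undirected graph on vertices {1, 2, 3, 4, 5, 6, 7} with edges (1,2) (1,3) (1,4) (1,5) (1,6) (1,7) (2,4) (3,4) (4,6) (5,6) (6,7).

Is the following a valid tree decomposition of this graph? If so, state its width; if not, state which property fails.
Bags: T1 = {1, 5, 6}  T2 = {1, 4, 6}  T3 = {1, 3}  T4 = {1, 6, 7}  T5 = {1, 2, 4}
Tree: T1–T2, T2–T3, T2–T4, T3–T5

A tree decomposition must satisfy three properties: every vertex lies in some bag; for every edge, both endpoints lie together in some bag; and for every vertex, the bags containing it form a connected subtree. Here edge (4,3) lies in no bag, so the decomposition is invalid.

No — edge (4,3) lies in no bag.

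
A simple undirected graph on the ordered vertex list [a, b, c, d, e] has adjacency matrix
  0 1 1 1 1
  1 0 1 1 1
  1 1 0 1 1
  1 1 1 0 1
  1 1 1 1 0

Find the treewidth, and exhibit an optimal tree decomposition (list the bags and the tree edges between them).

Treewidth 4.
One optimal decomposition is:
Bags: B1 = {a, b, c, d, e}
Tree: (single bag)

A single bag containing all 5 vertices is trivially a valid decomposition of width 4. For the lower bound, the 5 vertices {a, b, c, d, e} are pairwise adjacent, and any tree decomposition puts a clique entirely inside one bag — forcing width ≥ 4. Hence tw(G) = 4 exactly.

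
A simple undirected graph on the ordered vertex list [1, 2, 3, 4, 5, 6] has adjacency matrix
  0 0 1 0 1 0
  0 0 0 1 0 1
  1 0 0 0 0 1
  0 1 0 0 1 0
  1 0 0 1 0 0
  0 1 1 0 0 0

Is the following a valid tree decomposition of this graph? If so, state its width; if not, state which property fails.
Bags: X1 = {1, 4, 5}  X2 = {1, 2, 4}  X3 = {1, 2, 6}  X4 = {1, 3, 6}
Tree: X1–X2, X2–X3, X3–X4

Checking the three conditions: (i) the bags cover all of {1, 2, 3, 4, 5, 6}; (ii) for each edge, some bag contains both endpoints; (iii) the bags containing any fixed vertex form a subtree. All hold, so the decomposition is valid with width 3 − 1 = 2.

Yes; width 2.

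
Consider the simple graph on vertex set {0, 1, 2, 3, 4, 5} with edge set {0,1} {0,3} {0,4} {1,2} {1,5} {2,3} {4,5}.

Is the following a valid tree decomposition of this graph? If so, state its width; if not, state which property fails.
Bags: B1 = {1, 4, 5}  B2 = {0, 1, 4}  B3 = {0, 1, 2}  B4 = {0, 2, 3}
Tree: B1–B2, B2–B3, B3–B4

Yes; width 2.

Vertex coverage: the bags together contain {0, 1, 2, 3, 4, 5}, the full vertex set. Edge coverage: each edge of G has both endpoints in at least one bag. Running intersection: for every vertex, the bags containing it form a connected subtree. All three properties hold, so this is a valid tree decomposition of width max|bag| − 1 = 2, and hence tw(G) ≤ 2.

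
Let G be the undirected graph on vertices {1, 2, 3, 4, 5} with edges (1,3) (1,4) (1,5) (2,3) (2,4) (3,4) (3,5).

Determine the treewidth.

A width-2 tree decomposition is:
Bags: B1 = {2, 3, 4}  B2 = {1, 3, 4}  B3 = {1, 3, 5}
Tree: B1–B2, B2–B3
Each bag holds 3 vertices, so the decomposition has width 2, which upper-bounds the treewidth. On the other hand G contains the 3-clique {1, 3, 4}. A clique must lie in a single bag of any decomposition, so no decomposition can have width below 2. Hence tw(G) = 2 exactly.

2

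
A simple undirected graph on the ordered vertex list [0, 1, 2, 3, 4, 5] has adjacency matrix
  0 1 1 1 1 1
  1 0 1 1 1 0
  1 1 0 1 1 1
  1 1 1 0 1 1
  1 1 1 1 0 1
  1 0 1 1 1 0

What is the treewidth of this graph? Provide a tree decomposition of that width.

Treewidth 4.
Bags: B1 = {0, 2, 3, 4, 5}  B2 = {0, 1, 2, 3, 4}
Tree: B1–B2

Every bag has size at most 5, so the width is 5 − 1 = 4 and tw(G) ≤ 4. On the other hand G contains the 5-clique {0, 1, 2, 3, 4}. A clique must lie in a single bag of any decomposition, so no decomposition can have width below 4. Combining the bounds, tw(G) = 4.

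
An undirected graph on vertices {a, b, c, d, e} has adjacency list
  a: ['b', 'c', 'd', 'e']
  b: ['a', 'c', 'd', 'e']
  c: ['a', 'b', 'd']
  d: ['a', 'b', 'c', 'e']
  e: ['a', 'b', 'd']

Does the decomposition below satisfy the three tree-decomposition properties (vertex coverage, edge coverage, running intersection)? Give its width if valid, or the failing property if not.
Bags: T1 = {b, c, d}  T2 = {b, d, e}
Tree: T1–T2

No — vertex a appears in no bag.

A tree decomposition must satisfy three properties: every vertex lies in some bag; for every edge, both endpoints lie together in some bag; and for every vertex, the bags containing it form a connected subtree. Here vertex a appears in no bag, so the decomposition is invalid.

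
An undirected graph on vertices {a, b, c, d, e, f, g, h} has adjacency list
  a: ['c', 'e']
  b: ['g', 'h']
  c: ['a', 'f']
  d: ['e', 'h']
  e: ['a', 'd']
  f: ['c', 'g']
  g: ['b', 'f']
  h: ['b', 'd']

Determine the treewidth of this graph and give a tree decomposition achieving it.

Treewidth 2.
One such decomposition:
Bags: B1 = {c, f, g}  B2 = {b, c, g}  B3 = {b, c, h}  B4 = {c, d, h}  B5 = {c, d, e}  B6 = {a, c, e}
Tree: B1–B2, B2–B3, B3–B4, B4–B5, B5–B6

The largest bag has 3 vertices, giving width 2; this decomposition certifies tw(G) ≤ 2. For the lower bound, G contains the cycle c–f–g–b–h–d–e–a–c, so G is not a forest; only forests have treewidth ≤ 1, hence tw(G) ≥ 2. Combining the bounds, tw(G) = 2.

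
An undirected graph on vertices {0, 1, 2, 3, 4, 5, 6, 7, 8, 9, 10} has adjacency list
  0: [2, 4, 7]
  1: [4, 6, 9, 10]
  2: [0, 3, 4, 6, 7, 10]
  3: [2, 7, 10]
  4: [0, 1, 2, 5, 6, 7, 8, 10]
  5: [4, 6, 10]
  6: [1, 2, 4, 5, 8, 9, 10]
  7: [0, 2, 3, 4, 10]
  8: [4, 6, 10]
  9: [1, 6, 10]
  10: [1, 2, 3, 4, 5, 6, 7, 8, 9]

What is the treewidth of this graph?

A width-3 tree decomposition is:
Bags: B1 = {2, 4, 6, 10}  B2 = {2, 4, 7, 10}  B3 = {0, 2, 4, 7}  B4 = {2, 3, 7, 10}  B5 = {4, 5, 6, 10}  B6 = {1, 4, 6, 10}  B7 = {4, 6, 8, 10}  B8 = {1, 6, 9, 10}
Tree: B1–B2, B2–B3, B2–B4, B1–B5, B1–B6, B6–B7, B6–B8
The largest bag has 4 vertices, giving width 3; this decomposition certifies tw(G) ≤ 3. For the lower bound, the 4 vertices {0, 2, 4, 7} are pairwise adjacent, and any tree decomposition puts a clique entirely inside one bag — forcing width ≥ 3. The upper and lower bounds meet at 3, so that is the treewidth.

3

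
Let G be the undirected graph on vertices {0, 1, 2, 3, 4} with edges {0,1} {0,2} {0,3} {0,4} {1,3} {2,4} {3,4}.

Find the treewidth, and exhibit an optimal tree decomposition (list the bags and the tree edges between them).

Each bag holds 3 vertices, so the decomposition has width 2, which upper-bounds the treewidth. For the lower bound, the 3 vertices {0, 2, 4} are pairwise adjacent, and any tree decomposition puts a clique entirely inside one bag — forcing width ≥ 2. Therefore the treewidth is 2.

Treewidth 2.
One optimal decomposition is:
Bags: B1 = {0, 3, 4}  B2 = {0, 1, 3}  B3 = {0, 2, 4}
Tree: B1–B2, B1–B3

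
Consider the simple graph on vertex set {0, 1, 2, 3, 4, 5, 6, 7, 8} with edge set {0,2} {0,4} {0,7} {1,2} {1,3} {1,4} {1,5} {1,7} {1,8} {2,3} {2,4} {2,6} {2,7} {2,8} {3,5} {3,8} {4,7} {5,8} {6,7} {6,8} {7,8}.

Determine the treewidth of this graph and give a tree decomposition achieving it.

The largest bag has 4 vertices, giving width 3; this decomposition certifies tw(G) ≤ 3. On the other hand G contains the 4-clique {1, 2, 3, 8}. A clique must lie in a single bag of any decomposition, so no decomposition can have width below 3. Combining the bounds, tw(G) = 3.

Treewidth 3.
Bags: B1 = {1, 2, 7, 8}  B2 = {2, 6, 7, 8}  B3 = {1, 2, 4, 7}  B4 = {1, 2, 3, 8}  B5 = {0, 2, 4, 7}  B6 = {1, 3, 5, 8}
Tree: B1–B2, B1–B3, B1–B4, B3–B5, B4–B6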